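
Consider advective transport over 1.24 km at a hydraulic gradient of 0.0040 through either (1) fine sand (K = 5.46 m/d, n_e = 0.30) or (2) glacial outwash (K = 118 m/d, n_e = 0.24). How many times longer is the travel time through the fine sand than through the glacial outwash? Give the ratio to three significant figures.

Unit 1 (fine sand): v = 5.46×0.0040/0.30 = 0.07280 m/d, t = 1240/0.07280 = 17030 d
Unit 2 (glacial outwash): v = 118×0.0040/0.24 = 1.967 m/d, t = 1240/1.967 = 630.5 d
t(fine sand) / t(glacial outwash) = 17030/630.5 = 27.0

27.0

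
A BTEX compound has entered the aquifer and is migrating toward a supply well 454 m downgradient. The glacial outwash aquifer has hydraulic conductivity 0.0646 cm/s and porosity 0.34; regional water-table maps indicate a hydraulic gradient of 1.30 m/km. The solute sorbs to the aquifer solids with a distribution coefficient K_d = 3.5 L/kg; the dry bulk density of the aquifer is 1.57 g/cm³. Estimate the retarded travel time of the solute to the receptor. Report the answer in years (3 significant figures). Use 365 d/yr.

K = 0.0646 cm/s × 864 = 55.81 m/d
Specific discharge q = 55.81 × 0.0013 = 0.07256 m/d
Average linear velocity = 0.07256 / 0.34 = 0.2134 m/d
Retardation R = 1 + ρ_b·K_d/n = 1 + 1.57×3.5/0.34 = 17.16
Contaminant velocity v_c = v/R = 0.2134/17.16 = 0.01244 m/d
t = L/v_c = 454/0.01244 = 36510 d
   = 36510/365 = 100 yr

100 years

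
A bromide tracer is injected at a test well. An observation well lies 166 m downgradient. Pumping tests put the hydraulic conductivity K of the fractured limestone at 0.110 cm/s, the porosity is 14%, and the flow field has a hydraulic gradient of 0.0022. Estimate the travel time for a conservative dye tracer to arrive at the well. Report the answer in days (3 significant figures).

111 days

K = 0.110 cm/s × 864 = 95.04 m/d
q = Ki = 95.04 × 0.0022 = 0.2091 m/d
v = Ki/n = 95.04·0.0022/0.14 = 1.493 m/d
t = L / v = 166 / 1.493 = 111.1 d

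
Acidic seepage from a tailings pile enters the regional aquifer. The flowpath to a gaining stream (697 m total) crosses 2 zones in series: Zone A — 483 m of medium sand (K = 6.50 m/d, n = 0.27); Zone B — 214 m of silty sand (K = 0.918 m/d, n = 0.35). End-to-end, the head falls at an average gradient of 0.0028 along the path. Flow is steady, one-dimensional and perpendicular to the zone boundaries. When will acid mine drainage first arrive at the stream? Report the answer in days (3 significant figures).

For zones in series the flux q is common to all zones; the equivalent conductivity is the harmonic (thickness-weighted) mean, K_eq = L_total / Σ(L_j/K_j).
Σ(L/K) = 483/6.50 + 214/0.918 = 74.31 + 233.1 = 307.4 d
K_eq = L_total / Σ(L/K) = 697 / 307.4 = 2.267 m/d
q = K_eq · i = 2.267 × 0.0028 = 0.006348 m/d (same in every zone)
Zone A: v = q/n = 0.006348/0.27 = 0.02351 m/d → t_A = 483/0.02351 = 20540 d
Zone B: v = q/n = 0.006348/0.35 = 0.01814 m/d → t_B = 214/0.01814 = 11800 d
Total t = 20540 + 11800 = 32340 d

32300 days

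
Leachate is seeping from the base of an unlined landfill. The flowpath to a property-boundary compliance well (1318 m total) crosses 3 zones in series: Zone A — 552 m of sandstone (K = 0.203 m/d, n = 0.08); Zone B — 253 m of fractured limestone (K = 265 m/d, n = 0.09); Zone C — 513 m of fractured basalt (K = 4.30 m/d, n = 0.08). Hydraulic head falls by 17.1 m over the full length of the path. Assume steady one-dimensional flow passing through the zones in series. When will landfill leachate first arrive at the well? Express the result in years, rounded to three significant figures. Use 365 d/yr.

49.1 years

Steady 1-D flow in series ⇒ the Darcy flux q is identical in every zone and the zone head losses add (resistances L/K in series).
Σ(L/K) = 552/0.203 + 253/265 + 513/4.30 = 2719 + 0.9547 + 119.3 = 2839 d
q = ΔH / Σ(L/K) = 17.1 / 2839 = 0.006022 m/d (same in every zone)
Zone A: v = q/n = 0.006022/0.08 = 0.07528 m/d → t_A = 552/0.07528 = 7333 d
Zone B: v = q/n = 0.006022/0.09 = 0.06691 m/d → t_B = 253/0.06691 = 3781 d
Zone C: v = q/n = 0.006022/0.08 = 0.07528 m/d → t_C = 513/0.07528 = 6815 d
Total t = 7333 + 3781 + 6815 = 17930 d
   = 17930 / 365 = 49.1 yr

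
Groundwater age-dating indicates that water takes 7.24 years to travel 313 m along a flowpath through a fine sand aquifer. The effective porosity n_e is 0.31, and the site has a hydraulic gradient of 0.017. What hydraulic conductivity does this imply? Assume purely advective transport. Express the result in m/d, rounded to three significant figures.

2.16 m/d

t = 7.24 years = 2643 d
v = L / t = 313 / 2643 = 0.1184 m/d
K = v · n / i = 0.1184 × 0.31 / 0.017 = 2.16 m/d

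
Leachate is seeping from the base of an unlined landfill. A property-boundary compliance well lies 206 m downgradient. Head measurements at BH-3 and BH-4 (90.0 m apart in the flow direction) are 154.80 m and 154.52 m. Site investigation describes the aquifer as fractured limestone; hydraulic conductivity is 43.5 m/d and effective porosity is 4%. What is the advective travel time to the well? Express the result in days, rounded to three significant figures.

60.9 days

Hydraulic gradient i = (154.80 − 154.52) / 90.0 = 0.28 / 90.0 = 0.003111
Specific discharge q = 43.5 × 0.003111 = 0.1353 m/d
v = Ki/n = 43.5·0.003111/0.04 = 3.383 m/d
t = L / v = 206 / 3.383 = 60.89 d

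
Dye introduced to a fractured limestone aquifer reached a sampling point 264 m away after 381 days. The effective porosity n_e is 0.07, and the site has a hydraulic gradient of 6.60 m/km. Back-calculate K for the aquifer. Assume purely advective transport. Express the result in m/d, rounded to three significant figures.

v = L / t = 264 / 381 = 0.6929 m/d
K = v · n / i = 0.6929 × 0.07 / 0.0066 = 7.35 m/d

7.35 m/d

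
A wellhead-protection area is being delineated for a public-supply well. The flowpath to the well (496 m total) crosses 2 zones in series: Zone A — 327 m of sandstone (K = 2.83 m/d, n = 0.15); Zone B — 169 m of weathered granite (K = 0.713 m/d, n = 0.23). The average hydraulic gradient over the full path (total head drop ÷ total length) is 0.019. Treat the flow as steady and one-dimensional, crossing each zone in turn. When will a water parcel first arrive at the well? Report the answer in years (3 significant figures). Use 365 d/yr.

Continuity: the same q passes through each zone, so ΔH = q·Σ(L_j/K_j) — the zones act as resistances in series.
Σ(L/K) = 327/2.83 + 169/0.713 = 115.5 + 237.0 = 352.6 d
K_eq = L_total / Σ(L/K) = 496 / 352.6 = 1.407 m/d
q = K_eq · i = 1.407 × 0.019 = 0.02673 m/d (same in every zone)
Zone A: v = q/n = 0.02673/0.15 = 0.1782 m/d → t_A = 327/0.1782 = 1835 d
Zone B: v = q/n = 0.02673/0.23 = 0.1162 m/d → t_B = 169/0.1162 = 1454 d
Total t = 1835 + 1454 = 3289 d
   = 3289 / 365 = 9.01 yr

9.01 years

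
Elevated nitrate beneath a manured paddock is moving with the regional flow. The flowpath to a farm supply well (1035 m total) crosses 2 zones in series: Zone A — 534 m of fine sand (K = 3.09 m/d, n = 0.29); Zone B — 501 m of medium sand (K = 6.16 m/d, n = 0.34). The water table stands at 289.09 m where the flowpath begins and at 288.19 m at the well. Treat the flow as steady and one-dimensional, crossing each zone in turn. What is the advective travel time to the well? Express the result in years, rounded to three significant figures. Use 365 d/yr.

Total head drop ΔH = 289.09 − 288.19 = 0.90 m
Continuity: the same q passes through each zone, so ΔH = q·Σ(L_j/K_j) — the zones act as resistances in series.
Σ(L/K) = 534/3.09 + 501/6.16 = 172.8 + 81.33 = 254.1 d
q = ΔH / Σ(L/K) = 0.90 / 254.1 = 0.003541 m/d (same in every zone)
Zone A: v = q/n = 0.003541/0.29 = 0.01221 m/d → t_A = 534/0.01221 = 43730 d
Zone B: v = q/n = 0.003541/0.34 = 0.01042 m/d → t_B = 501/0.01042 = 48100 d
Total t = 43730 + 48100 = 91830 d
   = 91830 / 365 = 252 yr

252 years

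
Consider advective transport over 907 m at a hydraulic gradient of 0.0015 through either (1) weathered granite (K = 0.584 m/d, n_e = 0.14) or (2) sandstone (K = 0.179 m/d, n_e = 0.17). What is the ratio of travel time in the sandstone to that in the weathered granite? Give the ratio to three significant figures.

3.96

Unit 1 (weathered granite): v = 0.584×0.0015/0.14 = 0.006257 m/d, t = 907/0.006257 = 145000 d
Unit 2 (sandstone): v = 0.179×0.0015/0.17 = 0.001579 m/d, t = 907/0.001579 = 574300 d
t(sandstone) / t(weathered granite) = 574300/145000 = 3.96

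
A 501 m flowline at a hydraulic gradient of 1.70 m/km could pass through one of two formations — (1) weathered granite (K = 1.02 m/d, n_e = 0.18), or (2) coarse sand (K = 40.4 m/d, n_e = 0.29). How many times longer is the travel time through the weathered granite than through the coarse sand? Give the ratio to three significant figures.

Unit 1 (weathered granite): v = 1.02×0.0017/0.18 = 0.009633 m/d, t = 501/0.009633 = 52010 d
Unit 2 (coarse sand): v = 40.4×0.0017/0.29 = 0.2368 m/d, t = 501/0.2368 = 2115 d
t(weathered granite) / t(coarse sand) = 52010/2115 = 24.6

24.6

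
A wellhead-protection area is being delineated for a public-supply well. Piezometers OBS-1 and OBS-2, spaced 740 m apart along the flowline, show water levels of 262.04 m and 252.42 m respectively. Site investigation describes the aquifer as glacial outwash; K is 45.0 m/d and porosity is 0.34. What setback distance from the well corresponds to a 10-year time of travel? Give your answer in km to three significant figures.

6.28 km

Hydraulic gradient i = (262.04 − 252.42) / 740 = 9.62 / 740 = 0.01300
q = Ki = 45.0 × 0.01300 = 0.5850 m/d
v_s = q/n_e = 0.5850/0.34 = 1.721 m/d
T = 10 yr × 365 = 3650 d
L = v × T = 1.721 × 3650 = 6280 m
   = 6.28 km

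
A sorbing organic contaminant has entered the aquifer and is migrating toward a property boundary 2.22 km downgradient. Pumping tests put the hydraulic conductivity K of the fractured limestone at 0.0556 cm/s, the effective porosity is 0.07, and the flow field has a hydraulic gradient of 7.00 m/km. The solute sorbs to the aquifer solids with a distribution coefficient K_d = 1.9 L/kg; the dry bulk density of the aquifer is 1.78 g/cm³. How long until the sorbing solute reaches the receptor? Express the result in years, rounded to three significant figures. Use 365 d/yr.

62.4 years

K = 0.0556 cm/s × 864 = 48.04 m/d
Darcy flux q = K·i = 48.04 × 0.0070 = 0.3363 m/d
Seepage velocity v = q / n = 0.3363 / 0.07 = 4.804 m/d
Retardation R = 1 + ρ_b·K_d/n = 1 + 1.78×1.9/0.07 = 49.31
Contaminant velocity v_c = v/R = 4.804/49.31 = 0.09741 m/d
L = 2.22 km = 2220 m
t = L/v_c = 2220/0.09741 = 22790 d
   = 22790/365 = 62.4 yr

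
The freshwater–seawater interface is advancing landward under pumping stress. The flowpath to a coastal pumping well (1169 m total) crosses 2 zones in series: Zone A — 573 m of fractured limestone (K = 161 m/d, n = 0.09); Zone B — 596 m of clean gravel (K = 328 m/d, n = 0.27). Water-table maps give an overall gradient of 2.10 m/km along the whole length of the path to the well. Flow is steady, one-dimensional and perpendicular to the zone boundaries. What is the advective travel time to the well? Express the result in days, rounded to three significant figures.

For zones in series the flux q is common to all zones; the equivalent conductivity is the harmonic (thickness-weighted) mean, K_eq = L_total / Σ(L_j/K_j).
Σ(L/K) = 573/161 + 596/328 = 3.559 + 1.817 = 5.376 d
K_eq = L_total / Σ(L/K) = 1169 / 5.376 = 217.4 m/d
q = K_eq · i = 217.4 × 0.0021 = 0.4566 m/d (same in every zone)
Zone A: v = q/n = 0.4566/0.09 = 5.074 m/d → t_A = 573/5.074 = 112.9 d
Zone B: v = q/n = 0.4566/0.27 = 1.691 m/d → t_B = 596/1.691 = 352.4 d
Total t = 112.9 + 352.4 = 465.3 d

465 days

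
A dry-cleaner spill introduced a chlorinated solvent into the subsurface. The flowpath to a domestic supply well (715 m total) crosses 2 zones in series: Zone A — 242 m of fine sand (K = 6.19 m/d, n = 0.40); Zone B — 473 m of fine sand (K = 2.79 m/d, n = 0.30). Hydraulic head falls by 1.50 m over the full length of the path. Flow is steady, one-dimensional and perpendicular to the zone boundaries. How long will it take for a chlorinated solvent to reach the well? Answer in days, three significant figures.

33200 days

Steady 1-D flow in series ⇒ the Darcy flux q is identical in every zone and the zone head losses add (resistances L/K in series).
Σ(L/K) = 242/6.19 + 473/2.79 = 39.10 + 169.5 = 208.6 d
q = ΔH / Σ(L/K) = 1.50 / 208.6 = 0.007190 m/d (same in every zone)
Zone A: v = q/n = 0.007190/0.40 = 0.01797 m/d → t_A = 242/0.01797 = 13460 d
Zone B: v = q/n = 0.007190/0.30 = 0.02397 m/d → t_B = 473/0.02397 = 19740 d
Total t = 13460 + 19740 = 33200 d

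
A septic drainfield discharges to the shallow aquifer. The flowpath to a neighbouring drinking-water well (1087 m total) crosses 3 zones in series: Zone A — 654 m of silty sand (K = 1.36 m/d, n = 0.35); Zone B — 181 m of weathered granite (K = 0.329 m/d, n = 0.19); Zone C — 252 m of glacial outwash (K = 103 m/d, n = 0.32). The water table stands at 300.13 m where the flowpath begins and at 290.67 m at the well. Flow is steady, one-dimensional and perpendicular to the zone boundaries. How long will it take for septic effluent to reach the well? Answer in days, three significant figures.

37600 days

Total head drop ΔH = 300.13 − 290.67 = 9.46 m
Steady 1-D flow in series ⇒ the Darcy flux q is identical in every zone and the zone head losses add (resistances L/K in series).
Σ(L/K) = 654/1.36 + 181/0.329 + 252/103 = 480.9 + 550.2 + 2.447 = 1033 d
q = ΔH / Σ(L/K) = 9.46 / 1033 = 0.009154 m/d (same in every zone)
Zone A: v = q/n = 0.009154/0.35 = 0.02615 m/d → t_A = 654/0.02615 = 25010 d
Zone B: v = q/n = 0.009154/0.19 = 0.04818 m/d → t_B = 181/0.04818 = 3757 d
Zone C: v = q/n = 0.009154/0.32 = 0.02860 m/d → t_C = 252/0.02860 = 8810 d
Total t = 25010 + 3757 + 8810 = 37570 d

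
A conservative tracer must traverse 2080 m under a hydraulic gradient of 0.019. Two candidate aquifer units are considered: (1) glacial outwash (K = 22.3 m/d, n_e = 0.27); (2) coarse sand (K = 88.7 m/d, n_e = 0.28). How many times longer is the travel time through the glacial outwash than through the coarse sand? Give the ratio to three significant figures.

Unit 1 (glacial outwash): v = 22.3×0.019/0.27 = 1.569 m/d, t = 2080/1.569 = 1325 d
Unit 2 (coarse sand): v = 88.7×0.019/0.28 = 6.019 m/d, t = 2080/6.019 = 345.6 d
t(glacial outwash) / t(coarse sand) = 1325/345.6 = 3.84

3.84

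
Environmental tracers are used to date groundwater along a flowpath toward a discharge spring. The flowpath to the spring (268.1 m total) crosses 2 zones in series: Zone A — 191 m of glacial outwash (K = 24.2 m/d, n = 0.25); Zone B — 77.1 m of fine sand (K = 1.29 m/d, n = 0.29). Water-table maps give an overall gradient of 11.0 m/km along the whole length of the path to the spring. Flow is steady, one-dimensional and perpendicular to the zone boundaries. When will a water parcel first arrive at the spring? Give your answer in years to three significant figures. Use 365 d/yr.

For zones in series the flux q is common to all zones; the equivalent conductivity is the harmonic (thickness-weighted) mean, K_eq = L_total / Σ(L_j/K_j).
Σ(L/K) = 191/24.2 + 77.1/1.29 = 7.893 + 59.77 = 67.66 d
K_eq = L_total / Σ(L/K) = 268.1 / 67.66 = 3.962 m/d
q = K_eq · i = 3.962 × 0.011 = 0.04359 m/d (same in every zone)
Zone A: v = q/n = 0.04359/0.25 = 0.1743 m/d → t_A = 191/0.1743 = 1096 d
Zone B: v = q/n = 0.04359/0.29 = 0.1503 m/d → t_B = 77.1/0.1503 = 513.0 d
Total t = 1096 + 513.0 = 1608 d
   = 1608 / 365 = 4.41 yr

4.41 years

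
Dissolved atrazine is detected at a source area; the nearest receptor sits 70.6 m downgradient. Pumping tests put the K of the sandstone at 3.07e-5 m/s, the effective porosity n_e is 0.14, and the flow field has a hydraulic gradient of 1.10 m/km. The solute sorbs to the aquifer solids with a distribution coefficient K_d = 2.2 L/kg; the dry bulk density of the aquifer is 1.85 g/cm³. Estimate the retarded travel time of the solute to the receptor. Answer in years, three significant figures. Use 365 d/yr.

K = 3.07e-5 m/s × 86400 s/d = 2.652 m/d
Darcy flux q = K·i = 2.652 × 0.0011 = 0.002918 m/d
Average linear velocity = 0.002918 / 0.14 = 0.02084 m/d
Retardation R = 1 + ρ_b·K_d/n = 1 + 1.85×2.2/0.14 = 30.07
Contaminant velocity v_c = v/R = 0.02084/30.07 = 6.930e-4 m/d
t = L/v_c = 70.6/6.930e-4 = 101900 d
   = 101900/365 = 279 yr

279 years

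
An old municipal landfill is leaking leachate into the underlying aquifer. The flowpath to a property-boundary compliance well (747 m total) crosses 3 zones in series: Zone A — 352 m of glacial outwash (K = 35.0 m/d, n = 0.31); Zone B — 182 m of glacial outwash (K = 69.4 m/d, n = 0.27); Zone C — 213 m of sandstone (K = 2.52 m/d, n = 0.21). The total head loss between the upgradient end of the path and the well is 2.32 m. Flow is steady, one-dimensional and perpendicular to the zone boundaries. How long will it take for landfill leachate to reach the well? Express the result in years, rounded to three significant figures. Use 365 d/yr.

23.3 years

Steady 1-D flow in series ⇒ the Darcy flux q is identical in every zone and the zone head losses add (resistances L/K in series).
Σ(L/K) = 352/35.0 + 182/69.4 + 213/2.52 = 10.06 + 2.622 + 84.52 = 97.20 d
q = ΔH / Σ(L/K) = 2.32 / 97.20 = 0.02387 m/d (same in every zone)
Zone A: v = q/n = 0.02387/0.31 = 0.07699 m/d → t_A = 352/0.07699 = 4572 d
Zone B: v = q/n = 0.02387/0.27 = 0.08840 m/d → t_B = 182/0.08840 = 2059 d
Zone C: v = q/n = 0.02387/0.21 = 0.1137 m/d → t_C = 213/0.1137 = 1874 d
Total t = 4572 + 2059 + 1874 = 8505 d
   = 8505 / 365 = 23.3 yr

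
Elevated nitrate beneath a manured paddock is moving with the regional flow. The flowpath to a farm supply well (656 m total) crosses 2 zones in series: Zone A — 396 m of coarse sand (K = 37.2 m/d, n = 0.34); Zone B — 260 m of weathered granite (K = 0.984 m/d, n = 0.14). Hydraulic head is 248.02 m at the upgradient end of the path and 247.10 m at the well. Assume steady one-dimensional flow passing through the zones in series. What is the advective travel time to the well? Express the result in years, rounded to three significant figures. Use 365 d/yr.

Total head drop ΔH = 248.02 − 247.10 = 0.92 m
Steady 1-D flow in series ⇒ the Darcy flux q is identical in every zone and the zone head losses add (resistances L/K in series).
Σ(L/K) = 396/37.2 + 260/0.984 = 10.65 + 264.2 = 274.9 d
q = ΔH / Σ(L/K) = 0.92 / 274.9 = 0.003347 m/d (same in every zone)
Zone A: v = q/n = 0.003347/0.34 = 0.009844 m/d → t_A = 396/0.009844 = 40230 d
Zone B: v = q/n = 0.003347/0.14 = 0.02391 m/d → t_B = 260/0.02391 = 10880 d
Total t = 40230 + 10880 = 51100 d
   = 51100 / 365 = 140 yr

140 years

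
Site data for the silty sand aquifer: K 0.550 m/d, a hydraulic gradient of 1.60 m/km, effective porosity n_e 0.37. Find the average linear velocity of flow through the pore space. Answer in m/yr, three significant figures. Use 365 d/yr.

0.868 m/yr

Darcy flux q = K·i = 0.550 × 0.0016 = 8.800e-4 m/d
Average linear velocity = 8.800e-4 / 0.37 = 0.002378 m/d
   = 0.002378 × 365 = 0.868 m/yr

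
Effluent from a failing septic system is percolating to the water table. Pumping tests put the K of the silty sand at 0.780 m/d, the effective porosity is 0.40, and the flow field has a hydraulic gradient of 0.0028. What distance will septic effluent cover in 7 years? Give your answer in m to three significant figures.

14.0 m

Specific discharge q = 0.780 × 0.0028 = 0.002184 m/d
v = Ki/n = 0.780·0.0028/0.40 = 0.005460 m/d
T = 7 yr × 365 = 2555 d
L = v × T = 0.005460 × 2555 = 13.95 m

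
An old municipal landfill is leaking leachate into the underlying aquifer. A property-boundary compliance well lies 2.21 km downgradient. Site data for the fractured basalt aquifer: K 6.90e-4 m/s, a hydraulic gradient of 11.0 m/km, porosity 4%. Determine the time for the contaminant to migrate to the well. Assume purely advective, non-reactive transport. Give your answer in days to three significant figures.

K = 6.90e-4 m/s × 86400 s/d = 59.62 m/d
q = Ki = 59.62 × 0.011 = 0.6558 m/d
Average linear velocity = 0.6558 / 0.04 = 16.39 m/d
L = 2.21 km = 2210 m
t = L / v = 2210 / 16.39 = 134.8 d

135 days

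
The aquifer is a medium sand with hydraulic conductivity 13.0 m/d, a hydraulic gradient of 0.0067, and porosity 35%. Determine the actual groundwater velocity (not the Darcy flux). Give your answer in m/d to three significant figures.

0.249 m/d

Specific discharge q = 13.0 × 0.0067 = 0.08710 m/d
Average linear velocity = 0.08710 / 0.35 = 0.2489 m/d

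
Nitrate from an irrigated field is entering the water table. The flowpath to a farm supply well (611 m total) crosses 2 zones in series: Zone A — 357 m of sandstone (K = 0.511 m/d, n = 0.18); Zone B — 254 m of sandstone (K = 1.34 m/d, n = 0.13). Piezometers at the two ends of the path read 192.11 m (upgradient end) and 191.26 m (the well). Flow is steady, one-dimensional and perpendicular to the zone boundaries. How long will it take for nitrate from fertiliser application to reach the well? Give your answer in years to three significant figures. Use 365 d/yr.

Total head drop ΔH = 192.11 − 191.26 = 0.85 m
Continuity: the same q passes through each zone, so ΔH = q·Σ(L_j/K_j) — the zones act as resistances in series.
Σ(L/K) = 357/0.511 + 254/1.34 = 698.6 + 189.6 = 888.2 d
q = ΔH / Σ(L/K) = 0.85 / 888.2 = 9.570e-4 m/d (same in every zone)
Zone A: v = q/n = 9.570e-4/0.18 = 0.005317 m/d → t_A = 357/0.005317 = 67150 d
Zone B: v = q/n = 9.570e-4/0.13 = 0.007362 m/d → t_B = 254/0.007362 = 34500 d
Total t = 67150 + 34500 = 101600 d
   = 101600 / 365 = 278 yr

278 years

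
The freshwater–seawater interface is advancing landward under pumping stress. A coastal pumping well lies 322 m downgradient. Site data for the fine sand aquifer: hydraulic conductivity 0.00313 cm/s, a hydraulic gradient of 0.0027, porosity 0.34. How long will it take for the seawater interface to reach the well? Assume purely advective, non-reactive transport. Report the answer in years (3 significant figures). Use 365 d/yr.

K = 0.00313 cm/s × 864 = 2.704 m/d
Specific discharge q = 2.704 × 0.0027 = 0.007302 m/d
Average linear velocity = 0.007302 / 0.34 = 0.02148 m/d
t = L / v = 322 / 0.02148 = 14990 d
   = 14990 / 365 = 41.1 yr

41.1 years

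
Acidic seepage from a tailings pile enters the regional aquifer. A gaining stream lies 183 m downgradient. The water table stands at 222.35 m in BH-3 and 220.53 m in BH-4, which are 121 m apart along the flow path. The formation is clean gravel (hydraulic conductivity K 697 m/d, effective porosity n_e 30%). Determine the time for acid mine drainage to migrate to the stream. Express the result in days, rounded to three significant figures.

5.24 days

Hydraulic gradient i = (222.35 − 220.53) / 121 = 1.82 / 121 = 0.01504
q = Ki = 697 × 0.01504 = 10.48 m/d
v_s = q/n_e = 10.48/0.30 = 34.95 m/d
t = L / v = 183 / 34.95 = 5.237 d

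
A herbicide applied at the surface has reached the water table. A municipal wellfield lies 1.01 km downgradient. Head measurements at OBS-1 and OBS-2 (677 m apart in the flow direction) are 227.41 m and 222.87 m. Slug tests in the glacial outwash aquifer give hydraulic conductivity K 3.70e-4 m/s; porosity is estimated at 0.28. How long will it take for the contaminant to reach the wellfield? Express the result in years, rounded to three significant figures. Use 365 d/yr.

3.61 years

Hydraulic gradient i = (227.41 − 222.87) / 677 = 4.54 / 677 = 0.006706
K = 3.70e-4 m/s × 86400 s/d = 31.97 m/d
Specific discharge q = 31.97 × 0.006706 = 0.2144 m/d
v_s = q/n_e = 0.2144/0.28 = 0.7656 m/d
L = 1.01 km = 1010 m
t = L / v = 1010 / 0.7656 = 1319 d
   = 1319 / 365 = 3.61 yr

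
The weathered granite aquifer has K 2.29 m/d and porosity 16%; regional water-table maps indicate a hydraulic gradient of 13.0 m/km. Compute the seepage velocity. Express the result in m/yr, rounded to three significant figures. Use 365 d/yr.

Specific discharge q = 2.29 × 0.013 = 0.02977 m/d
v_s = q/n_e = 0.02977/0.16 = 0.1861 m/d
   = 0.1861 × 365 = 67.9 m/yr

67.9 m/yr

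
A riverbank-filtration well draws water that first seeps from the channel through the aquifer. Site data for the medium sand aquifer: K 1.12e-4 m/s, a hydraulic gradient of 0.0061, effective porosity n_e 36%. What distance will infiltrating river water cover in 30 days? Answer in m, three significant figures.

K = 1.12e-4 m/s × 86400 s/d = 9.677 m/d
Darcy flux q = K·i = 9.677 × 0.0061 = 0.05903 m/d
v = Ki/n = 9.677·0.0061/0.36 = 0.1640 m/d
L = v × T = 0.1640 × 30 = 4.919 m

4.92 m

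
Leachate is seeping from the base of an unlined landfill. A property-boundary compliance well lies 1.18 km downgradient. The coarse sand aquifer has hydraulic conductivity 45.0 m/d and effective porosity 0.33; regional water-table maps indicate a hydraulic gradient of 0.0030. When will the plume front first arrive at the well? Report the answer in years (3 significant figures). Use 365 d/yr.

7.90 years

Specific discharge q = 45.0 × 0.0030 = 0.1350 m/d
v = Ki/n = 45.0·0.0030/0.33 = 0.4091 m/d
L = 1.18 km = 1180 m
t = L / v = 1180 / 0.4091 = 2884 d
   = 2884 / 365 = 7.90 yr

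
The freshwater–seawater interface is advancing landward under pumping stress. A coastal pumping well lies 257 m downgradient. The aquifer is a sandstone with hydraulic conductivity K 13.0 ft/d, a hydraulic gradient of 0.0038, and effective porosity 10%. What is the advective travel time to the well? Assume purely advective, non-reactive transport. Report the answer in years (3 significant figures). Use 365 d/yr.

4.68 years

K = 13.0 ft/d × 0.3048 = 3.962 m/d
q = Ki = 3.962 × 0.0038 = 0.01506 m/d
Average linear velocity = 0.01506 / 0.10 = 0.1506 m/d
t = L / v = 257 / 0.1506 = 1707 d
   = 1707 / 365 = 4.68 yr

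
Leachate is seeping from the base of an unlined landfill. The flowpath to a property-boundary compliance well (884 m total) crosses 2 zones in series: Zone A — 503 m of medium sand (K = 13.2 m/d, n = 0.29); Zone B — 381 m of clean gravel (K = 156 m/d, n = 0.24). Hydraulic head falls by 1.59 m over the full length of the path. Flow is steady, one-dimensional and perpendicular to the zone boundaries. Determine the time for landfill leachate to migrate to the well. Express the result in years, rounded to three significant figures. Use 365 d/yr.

16.6 years

Steady 1-D flow in series ⇒ the Darcy flux q is identical in every zone and the zone head losses add (resistances L/K in series).
Σ(L/K) = 503/13.2 + 381/156 = 38.11 + 2.442 = 40.55 d
q = ΔH / Σ(L/K) = 1.59 / 40.55 = 0.03921 m/d (same in every zone)
Zone A: v = q/n = 0.03921/0.29 = 0.1352 m/d → t_A = 503/0.1352 = 3720 d
Zone B: v = q/n = 0.03921/0.24 = 0.1634 m/d → t_B = 381/0.1634 = 2332 d
Total t = 3720 + 2332 = 6052 d
   = 6052 / 365 = 16.6 yr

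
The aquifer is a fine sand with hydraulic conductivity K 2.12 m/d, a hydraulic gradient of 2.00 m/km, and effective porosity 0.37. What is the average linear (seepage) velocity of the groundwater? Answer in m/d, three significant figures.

q = Ki = 2.12 × 0.0020 = 0.004240 m/d
v_s = q/n_e = 0.004240/0.37 = 0.01146 m/d

0.0115 m/d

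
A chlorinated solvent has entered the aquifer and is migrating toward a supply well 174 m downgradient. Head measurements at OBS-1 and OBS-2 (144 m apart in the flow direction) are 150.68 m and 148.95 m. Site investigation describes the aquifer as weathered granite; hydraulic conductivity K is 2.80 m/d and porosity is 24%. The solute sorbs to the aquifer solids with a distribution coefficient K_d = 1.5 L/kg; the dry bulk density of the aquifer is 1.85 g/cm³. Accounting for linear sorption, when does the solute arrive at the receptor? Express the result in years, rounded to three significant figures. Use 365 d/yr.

Hydraulic gradient i = (150.68 − 148.95) / 144 = 1.73 / 144 = 0.01201
Darcy flux q = K·i = 2.80 × 0.01201 = 0.03364 m/d
Seepage velocity v = q / n = 0.03364 / 0.24 = 0.1402 m/d
Retardation R = 1 + ρ_b·K_d/n = 1 + 1.85×1.5/0.24 = 12.56
Contaminant velocity v_c = v/R = 0.1402/12.56 = 0.01116 m/d
t = L/v_c = 174/0.01116 = 15600 d
   = 15600/365 = 42.7 yr

42.7 years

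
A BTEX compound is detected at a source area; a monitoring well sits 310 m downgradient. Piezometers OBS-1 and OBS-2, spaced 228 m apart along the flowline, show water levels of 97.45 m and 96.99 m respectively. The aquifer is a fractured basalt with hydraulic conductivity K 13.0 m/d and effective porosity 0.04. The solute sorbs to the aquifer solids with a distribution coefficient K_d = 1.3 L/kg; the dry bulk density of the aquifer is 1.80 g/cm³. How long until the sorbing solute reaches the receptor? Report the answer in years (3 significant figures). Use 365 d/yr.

Hydraulic gradient i = (97.45 − 96.99) / 228 = 0.46 / 228 = 0.002018
q = Ki = 13.0 × 0.002018 = 0.02623 m/d
v = Ki/n = 13.0·0.002018/0.04 = 0.6557 m/d
Retardation R = 1 + ρ_b·K_d/n = 1 + 1.80×1.3/0.04 = 59.50
Contaminant velocity v_c = v/R = 0.6557/59.50 = 0.01102 m/d
t = L/v_c = 310/0.01102 = 28130 d
   = 28130/365 = 77.1 yr

77.1 years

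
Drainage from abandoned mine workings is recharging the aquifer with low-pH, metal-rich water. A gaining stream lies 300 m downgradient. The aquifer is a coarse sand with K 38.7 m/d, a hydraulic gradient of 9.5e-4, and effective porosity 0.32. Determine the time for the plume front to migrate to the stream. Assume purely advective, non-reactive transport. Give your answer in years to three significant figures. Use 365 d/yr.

7.15 years

q = Ki = 38.7 × 9.5e-4 = 0.03677 m/d
Seepage velocity v = q / n = 0.03677 / 0.32 = 0.1149 m/d
t = L / v = 300 / 0.1149 = 2611 d
   = 2611 / 365 = 7.15 yr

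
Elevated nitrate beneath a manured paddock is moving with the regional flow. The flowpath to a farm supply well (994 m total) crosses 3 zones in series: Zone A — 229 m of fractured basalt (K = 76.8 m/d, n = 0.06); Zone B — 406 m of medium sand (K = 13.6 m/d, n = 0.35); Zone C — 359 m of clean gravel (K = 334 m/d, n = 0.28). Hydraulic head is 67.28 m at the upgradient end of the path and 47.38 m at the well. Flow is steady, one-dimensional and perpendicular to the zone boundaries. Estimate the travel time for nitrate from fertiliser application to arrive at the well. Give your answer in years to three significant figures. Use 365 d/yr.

1.20 years

Total head drop ΔH = 67.28 − 47.38 = 19.90 m
Continuity: the same q passes through each zone, so ΔH = q·Σ(L_j/K_j) — the zones act as resistances in series.
Σ(L/K) = 229/76.8 + 406/13.6 + 359/334 = 2.982 + 29.85 + 1.075 = 33.91 d
q = ΔH / Σ(L/K) = 19.90 / 33.91 = 0.5869 m/d (same in every zone)
Zone A: v = q/n = 0.5869/0.06 = 9.781 m/d → t_A = 229/9.781 = 23.41 d
Zone B: v = q/n = 0.5869/0.35 = 1.677 m/d → t_B = 406/1.677 = 242.1 d
Zone C: v = q/n = 0.5869/0.28 = 2.096 m/d → t_C = 359/2.096 = 171.3 d
Total t = 23.41 + 242.1 + 171.3 = 436.8 d
   = 436.8 / 365 = 1.20 yr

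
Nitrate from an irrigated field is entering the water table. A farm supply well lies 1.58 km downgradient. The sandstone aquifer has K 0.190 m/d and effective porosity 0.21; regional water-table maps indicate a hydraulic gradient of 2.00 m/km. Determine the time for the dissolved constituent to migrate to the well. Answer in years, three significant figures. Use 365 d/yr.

2390 years

Specific discharge q = 0.190 × 0.0020 = 3.800e-4 m/d
v = Ki/n = 0.190·0.0020/0.21 = 0.001810 m/d
L = 1.58 km = 1580 m
t = L / v = 1580 / 0.001810 = 873200 d
   = 873200 / 365 = 2390 yr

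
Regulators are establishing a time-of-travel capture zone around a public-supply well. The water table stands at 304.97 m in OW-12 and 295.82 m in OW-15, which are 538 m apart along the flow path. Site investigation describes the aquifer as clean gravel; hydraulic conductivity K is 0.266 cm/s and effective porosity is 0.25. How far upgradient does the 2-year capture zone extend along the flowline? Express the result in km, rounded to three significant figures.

Hydraulic gradient i = (304.97 − 295.82) / 538 = 9.15 / 538 = 0.01701
K = 0.266 cm/s × 864 = 229.8 m/d
Darcy flux q = K·i = 229.8 × 0.01701 = 3.909 m/d
Seepage velocity v = q / n = 3.909 / 0.25 = 15.63 m/d
T = 2 yr × 365 = 730 d
L = v × T = 15.63 × 730 = 11410 m
   = 11.4 km

11.4 km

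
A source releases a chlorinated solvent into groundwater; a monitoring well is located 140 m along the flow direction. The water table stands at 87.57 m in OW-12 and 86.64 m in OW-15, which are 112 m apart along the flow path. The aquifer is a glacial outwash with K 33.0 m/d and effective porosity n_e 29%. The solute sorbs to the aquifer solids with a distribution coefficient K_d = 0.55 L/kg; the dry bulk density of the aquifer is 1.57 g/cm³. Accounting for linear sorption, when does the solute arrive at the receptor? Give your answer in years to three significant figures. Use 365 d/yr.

1.61 years

Hydraulic gradient i = (87.57 − 86.64) / 112 = 0.93 / 112 = 0.008304
q = Ki = 33.0 × 0.008304 = 0.2740 m/d
Average linear velocity = 0.2740 / 0.29 = 0.9449 m/d
Retardation R = 1 + ρ_b·K_d/n = 1 + 1.57×0.55/0.29 = 3.978
Contaminant velocity v_c = v/R = 0.9449/3.978 = 0.2376 m/d
t = L/v_c = 140/0.2376 = 589.3 d
   = 589.3/365 = 1.61 yr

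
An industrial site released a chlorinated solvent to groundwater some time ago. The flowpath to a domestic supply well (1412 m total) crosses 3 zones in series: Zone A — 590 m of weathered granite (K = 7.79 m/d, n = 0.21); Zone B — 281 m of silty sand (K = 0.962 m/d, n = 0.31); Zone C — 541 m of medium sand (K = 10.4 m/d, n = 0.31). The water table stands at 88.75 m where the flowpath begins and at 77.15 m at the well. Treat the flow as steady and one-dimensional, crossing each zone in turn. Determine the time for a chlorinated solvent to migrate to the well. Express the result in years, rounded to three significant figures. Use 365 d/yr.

Total head drop ΔH = 88.75 − 77.15 = 11.60 m
Continuity: the same q passes through each zone, so ΔH = q·Σ(L_j/K_j) — the zones act as resistances in series.
Σ(L/K) = 590/7.79 + 281/0.962 + 541/10.4 = 75.74 + 292.1 + 52.02 = 419.9 d
q = ΔH / Σ(L/K) = 11.60 / 419.9 = 0.02763 m/d (same in every zone)
Zone A: v = q/n = 0.02763/0.21 = 0.1316 m/d → t_A = 590/0.1316 = 4485 d
Zone B: v = q/n = 0.02763/0.31 = 0.08912 m/d → t_B = 281/0.08912 = 3153 d
Zone C: v = q/n = 0.02763/0.31 = 0.08912 m/d → t_C = 541/0.08912 = 6070 d
Total t = 4485 + 3153 + 6070 = 13710 d
   = 13710 / 365 = 37.6 yr

37.6 years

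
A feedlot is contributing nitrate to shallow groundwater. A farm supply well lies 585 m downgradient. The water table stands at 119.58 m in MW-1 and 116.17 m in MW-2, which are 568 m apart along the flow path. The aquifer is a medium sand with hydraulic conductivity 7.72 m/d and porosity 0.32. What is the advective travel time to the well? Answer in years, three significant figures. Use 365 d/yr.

Hydraulic gradient i = (119.58 − 116.17) / 568 = 3.41 / 568 = 0.006004
Specific discharge q = 7.72 × 0.006004 = 0.04635 m/d
Seepage velocity v = q / n = 0.04635 / 0.32 = 0.1448 m/d
t = L / v = 585 / 0.1448 = 4039 d
   = 4039 / 365 = 11.1 yr

11.1 years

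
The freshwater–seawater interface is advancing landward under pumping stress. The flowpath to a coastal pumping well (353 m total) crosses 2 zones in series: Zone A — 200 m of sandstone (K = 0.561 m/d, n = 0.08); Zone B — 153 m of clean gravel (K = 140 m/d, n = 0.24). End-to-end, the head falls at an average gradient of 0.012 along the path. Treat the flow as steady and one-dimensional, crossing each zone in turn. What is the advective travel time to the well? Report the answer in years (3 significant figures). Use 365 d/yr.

12.2 years

Steady 1-D flow in series ⇒ the Darcy flux q is identical in every zone and the zone head losses add (resistances L/K in series).
Σ(L/K) = 200/0.561 + 153/140 = 356.5 + 1.093 = 357.6 d
K_eq = L_total / Σ(L/K) = 353 / 357.6 = 0.9871 m/d
q = K_eq · i = 0.9871 × 0.012 = 0.01185 m/d (same in every zone)
Zone A: v = q/n = 0.01185/0.08 = 0.1481 m/d → t_A = 200/0.1481 = 1351 d
Zone B: v = q/n = 0.01185/0.24 = 0.04936 m/d → t_B = 153/0.04936 = 3100 d
Total t = 1351 + 3100 = 4451 d
   = 4451 / 365 = 12.2 yr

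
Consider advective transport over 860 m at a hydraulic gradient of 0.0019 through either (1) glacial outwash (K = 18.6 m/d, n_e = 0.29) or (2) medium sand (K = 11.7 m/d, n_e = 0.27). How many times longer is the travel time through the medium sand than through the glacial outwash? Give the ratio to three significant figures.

Unit 1 (glacial outwash): v = 18.6×0.0019/0.29 = 0.1219 m/d, t = 860/0.1219 = 7057 d
Unit 2 (medium sand): v = 11.7×0.0019/0.27 = 0.08233 m/d, t = 860/0.08233 = 10450 d
t(medium sand) / t(glacial outwash) = 10450/7057 = 1.48

1.48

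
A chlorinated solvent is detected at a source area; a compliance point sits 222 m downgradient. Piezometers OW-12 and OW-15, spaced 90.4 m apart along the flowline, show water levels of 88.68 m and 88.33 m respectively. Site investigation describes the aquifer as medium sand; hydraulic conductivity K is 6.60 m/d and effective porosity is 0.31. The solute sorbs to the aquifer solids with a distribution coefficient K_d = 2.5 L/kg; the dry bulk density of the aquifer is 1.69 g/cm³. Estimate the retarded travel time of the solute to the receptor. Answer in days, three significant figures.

39400 days

Hydraulic gradient i = (88.68 − 88.33) / 90.4 = 0.35 / 90.4 = 0.003872
q = Ki = 6.60 × 0.003872 = 0.02555 m/d
Average linear velocity = 0.02555 / 0.31 = 0.08243 m/d
Retardation R = 1 + ρ_b·K_d/n = 1 + 1.69×2.5/0.31 = 14.63
Contaminant velocity v_c = v/R = 0.08243/14.63 = 0.005635 m/d
t = L/v_c = 222/0.005635 = 39400 d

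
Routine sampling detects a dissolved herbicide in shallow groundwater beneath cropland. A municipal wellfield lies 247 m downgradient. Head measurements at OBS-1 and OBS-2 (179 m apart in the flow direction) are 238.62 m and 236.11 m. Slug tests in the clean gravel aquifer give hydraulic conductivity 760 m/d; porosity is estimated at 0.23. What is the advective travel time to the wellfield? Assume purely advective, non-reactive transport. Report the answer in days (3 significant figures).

5.33 days

Hydraulic gradient i = (238.62 − 236.11) / 179 = 2.51 / 179 = 0.01402
Specific discharge q = 760 × 0.01402 = 10.66 m/d
Seepage velocity v = q / n = 10.66 / 0.23 = 46.33 m/d
t = L / v = 247 / 46.33 = 5.331 d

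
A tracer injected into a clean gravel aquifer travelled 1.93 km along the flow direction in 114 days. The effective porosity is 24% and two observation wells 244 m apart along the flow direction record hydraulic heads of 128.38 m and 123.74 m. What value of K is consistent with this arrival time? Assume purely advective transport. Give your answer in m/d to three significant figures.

214 m/d

Hydraulic gradient i = (128.38 − 123.74) / 244 = 4.64 / 244 = 0.01902
L = 1.93 km = 1930 m
v = L / t = 1930 / 114 = 16.93 m/d
K = v · n / i = 16.93 × 0.24 / 0.01902 = 214 m/d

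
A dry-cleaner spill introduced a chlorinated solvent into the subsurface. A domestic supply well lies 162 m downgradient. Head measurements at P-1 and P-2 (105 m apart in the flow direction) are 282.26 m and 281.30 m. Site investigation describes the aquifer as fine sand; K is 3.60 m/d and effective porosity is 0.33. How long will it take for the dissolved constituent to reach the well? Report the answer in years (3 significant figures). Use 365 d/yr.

4.45 years

Hydraulic gradient i = (282.26 − 281.30) / 105 = 0.96 / 105 = 0.009143
Specific discharge q = 3.60 × 0.009143 = 0.03291 m/d
v_s = q/n_e = 0.03291/0.33 = 0.09974 m/d
t = L / v = 162 / 0.09974 = 1624 d
   = 1624 / 365 = 4.45 yr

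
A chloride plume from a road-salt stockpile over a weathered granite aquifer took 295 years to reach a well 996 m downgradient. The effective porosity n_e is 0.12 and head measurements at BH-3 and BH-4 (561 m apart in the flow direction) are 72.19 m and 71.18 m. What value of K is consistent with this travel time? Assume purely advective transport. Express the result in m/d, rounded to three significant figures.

Hydraulic gradient i = (72.19 − 71.18) / 561 = 1.01 / 561 = 0.001800
t = 295 years = 107700 d
v = L / t = 996 / 107700 = 0.009250 m/d
K = v · n / i = 0.009250 × 0.12 / 0.001800 = 0.617 m/d

0.617 m/d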